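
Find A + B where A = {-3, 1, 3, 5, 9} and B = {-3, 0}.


A + B = {a + b : a ∈ A, b ∈ B}.
Enumerate all |A|·|B| = 5·2 = 10 pairs (a, b) and collect distinct sums.
a = -3: -3+-3=-6, -3+0=-3
a = 1: 1+-3=-2, 1+0=1
a = 3: 3+-3=0, 3+0=3
a = 5: 5+-3=2, 5+0=5
a = 9: 9+-3=6, 9+0=9
Collecting distinct sums: A + B = {-6, -3, -2, 0, 1, 2, 3, 5, 6, 9}
|A + B| = 10

A + B = {-6, -3, -2, 0, 1, 2, 3, 5, 6, 9}


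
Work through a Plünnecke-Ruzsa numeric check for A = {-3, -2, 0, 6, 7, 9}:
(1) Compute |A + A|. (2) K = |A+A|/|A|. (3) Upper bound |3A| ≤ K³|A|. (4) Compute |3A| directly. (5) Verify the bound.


|A| = 6.
Step 1: Compute A + A by enumerating all 36 pairs.
A + A = {-6, -5, -4, -3, -2, 0, 3, 4, 5, 6, 7, 9, 12, 13, 14, 15, 16, 18}, so |A + A| = 18.
Step 2: Doubling constant K = |A + A|/|A| = 18/6 = 18/6 ≈ 3.0000.
Step 3: Plünnecke-Ruzsa gives |3A| ≤ K³·|A| = (3.0000)³ · 6 ≈ 162.0000.
Step 4: Compute 3A = A + A + A directly by enumerating all triples (a,b,c) ∈ A³; |3A| = 33.
Step 5: Check 33 ≤ 162.0000? Yes ✓.

K = 18/6, Plünnecke-Ruzsa bound K³|A| ≈ 162.0000, |3A| = 33, inequality holds.


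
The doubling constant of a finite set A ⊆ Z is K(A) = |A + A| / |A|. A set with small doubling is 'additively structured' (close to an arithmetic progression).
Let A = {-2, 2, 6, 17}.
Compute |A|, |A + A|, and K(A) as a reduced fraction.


|A| = 4.
Compute A + A by enumerating all 16 pairs.
A + A = {-4, 0, 4, 8, 12, 15, 19, 23, 34}, so |A + A| = 9.
K = |A + A| / |A| = 9/4 (already in lowest terms) ≈ 2.2500.
Reference: AP of size 4 gives K = 7/4 ≈ 1.7500; a fully generic set of size 4 gives K ≈ 2.5000.

|A| = 4, |A + A| = 9, K = 9/4.


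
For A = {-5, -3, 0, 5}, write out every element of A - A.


A - A = {a - a' : a, a' ∈ A}.
Compute a - a' for each ordered pair (a, a'):
a = -5: -5--5=0, -5--3=-2, -5-0=-5, -5-5=-10
a = -3: -3--5=2, -3--3=0, -3-0=-3, -3-5=-8
a = 0: 0--5=5, 0--3=3, 0-0=0, 0-5=-5
a = 5: 5--5=10, 5--3=8, 5-0=5, 5-5=0
Collecting distinct values (and noting 0 appears from a-a):
A - A = {-10, -8, -5, -3, -2, 0, 2, 3, 5, 8, 10}
|A - A| = 11

A - A = {-10, -8, -5, -3, -2, 0, 2, 3, 5, 8, 10}


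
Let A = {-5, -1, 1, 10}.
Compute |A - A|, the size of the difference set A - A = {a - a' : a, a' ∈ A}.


A - A = {a - a' : a, a' ∈ A}; |A| = 4.
Bounds: 2|A|-1 ≤ |A - A| ≤ |A|² - |A| + 1, i.e. 7 ≤ |A - A| ≤ 13.
Note: 0 ∈ A - A always (from a - a). The set is symmetric: if d ∈ A - A then -d ∈ A - A.
Enumerate nonzero differences d = a - a' with a > a' (then include -d):
Positive differences: {2, 4, 6, 9, 11, 15}
Full difference set: {0} ∪ (positive diffs) ∪ (negative diffs).
|A - A| = 1 + 2·6 = 13 (matches direct enumeration: 13).

|A - A| = 13


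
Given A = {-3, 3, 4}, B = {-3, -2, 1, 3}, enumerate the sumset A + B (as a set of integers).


A + B = {a + b : a ∈ A, b ∈ B}.
Enumerate all |A|·|B| = 3·4 = 12 pairs (a, b) and collect distinct sums.
a = -3: -3+-3=-6, -3+-2=-5, -3+1=-2, -3+3=0
a = 3: 3+-3=0, 3+-2=1, 3+1=4, 3+3=6
a = 4: 4+-3=1, 4+-2=2, 4+1=5, 4+3=7
Collecting distinct sums: A + B = {-6, -5, -2, 0, 1, 2, 4, 5, 6, 7}
|A + B| = 10

A + B = {-6, -5, -2, 0, 1, 2, 4, 5, 6, 7}


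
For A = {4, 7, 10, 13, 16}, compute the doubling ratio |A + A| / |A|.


|A| = 5.
Compute A + A by enumerating all 25 pairs.
A + A = {8, 11, 14, 17, 20, 23, 26, 29, 32}, so |A + A| = 9.
K = |A + A| / |A| = 9/5 (already in lowest terms) ≈ 1.8000.
Reference: AP of size 5 gives K = 9/5 ≈ 1.8000; a fully generic set of size 5 gives K ≈ 3.0000.

|A| = 5, |A + A| = 9, K = 9/5.


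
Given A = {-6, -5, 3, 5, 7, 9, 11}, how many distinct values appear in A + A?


A + A = {a + a' : a, a' ∈ A}; |A| = 7.
General bounds: 2|A| - 1 ≤ |A + A| ≤ |A|(|A|+1)/2, i.e. 13 ≤ |A + A| ≤ 28.
Lower bound 2|A|-1 is attained iff A is an arithmetic progression.
Enumerate sums a + a' for a ≤ a' (symmetric, so this suffices):
a = -6: -6+-6=-12, -6+-5=-11, -6+3=-3, -6+5=-1, -6+7=1, -6+9=3, -6+11=5
a = -5: -5+-5=-10, -5+3=-2, -5+5=0, -5+7=2, -5+9=4, -5+11=6
a = 3: 3+3=6, 3+5=8, 3+7=10, 3+9=12, 3+11=14
a = 5: 5+5=10, 5+7=12, 5+9=14, 5+11=16
a = 7: 7+7=14, 7+9=16, 7+11=18
a = 9: 9+9=18, 9+11=20
a = 11: 11+11=22
Distinct sums: {-12, -11, -10, -3, -2, -1, 0, 1, 2, 3, 4, 5, 6, 8, 10, 12, 14, 16, 18, 20, 22}
|A + A| = 21

|A + A| = 21


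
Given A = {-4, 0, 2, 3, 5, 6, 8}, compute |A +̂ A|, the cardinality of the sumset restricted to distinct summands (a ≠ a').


Restricted sumset: A +̂ A = {a + a' : a ∈ A, a' ∈ A, a ≠ a'}.
Equivalently, take A + A and drop any sum 2a that is achievable ONLY as a + a for a ∈ A (i.e. sums representable only with equal summands).
Enumerate pairs (a, a') with a < a' (symmetric, so each unordered pair gives one sum; this covers all a ≠ a'):
  -4 + 0 = -4
  -4 + 2 = -2
  -4 + 3 = -1
  -4 + 5 = 1
  -4 + 6 = 2
  -4 + 8 = 4
  0 + 2 = 2
  0 + 3 = 3
  0 + 5 = 5
  0 + 6 = 6
  0 + 8 = 8
  2 + 3 = 5
  2 + 5 = 7
  2 + 6 = 8
  2 + 8 = 10
  3 + 5 = 8
  3 + 6 = 9
  3 + 8 = 11
  5 + 6 = 11
  5 + 8 = 13
  6 + 8 = 14
Collected distinct sums: {-4, -2, -1, 1, 2, 3, 4, 5, 6, 7, 8, 9, 10, 11, 13, 14}
|A +̂ A| = 16
(Reference bound: |A +̂ A| ≥ 2|A| - 3 for |A| ≥ 2, with |A| = 7 giving ≥ 11.)

|A +̂ A| = 16


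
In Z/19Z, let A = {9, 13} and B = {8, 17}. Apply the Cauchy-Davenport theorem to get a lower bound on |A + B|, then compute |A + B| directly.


Cauchy-Davenport: |A + B| ≥ min(p, |A| + |B| - 1) for A, B nonempty in Z/pZ.
|A| = 2, |B| = 2, p = 19.
CD lower bound = min(19, 2 + 2 - 1) = min(19, 3) = 3.
Compute A + B mod 19 directly:
a = 9: 9+8=17, 9+17=7
a = 13: 13+8=2, 13+17=11
A + B = {2, 7, 11, 17}, so |A + B| = 4.
Verify: 4 ≥ 3? Yes ✓.

CD lower bound = 3, actual |A + B| = 4.


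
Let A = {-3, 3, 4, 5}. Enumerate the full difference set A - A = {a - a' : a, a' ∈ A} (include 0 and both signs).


A - A = {a - a' : a, a' ∈ A}.
Compute a - a' for each ordered pair (a, a'):
a = -3: -3--3=0, -3-3=-6, -3-4=-7, -3-5=-8
a = 3: 3--3=6, 3-3=0, 3-4=-1, 3-5=-2
a = 4: 4--3=7, 4-3=1, 4-4=0, 4-5=-1
a = 5: 5--3=8, 5-3=2, 5-4=1, 5-5=0
Collecting distinct values (and noting 0 appears from a-a):
A - A = {-8, -7, -6, -2, -1, 0, 1, 2, 6, 7, 8}
|A - A| = 11

A - A = {-8, -7, -6, -2, -1, 0, 1, 2, 6, 7, 8}


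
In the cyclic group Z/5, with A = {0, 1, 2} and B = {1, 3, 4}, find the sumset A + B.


Work in Z/5Z: reduce every sum a + b modulo 5.
Enumerate all 9 pairs:
a = 0: 0+1=1, 0+3=3, 0+4=4
a = 1: 1+1=2, 1+3=4, 1+4=0
a = 2: 2+1=3, 2+3=0, 2+4=1
Distinct residues collected: {0, 1, 2, 3, 4}
|A + B| = 5 (out of 5 total residues).

A + B = {0, 1, 2, 3, 4}


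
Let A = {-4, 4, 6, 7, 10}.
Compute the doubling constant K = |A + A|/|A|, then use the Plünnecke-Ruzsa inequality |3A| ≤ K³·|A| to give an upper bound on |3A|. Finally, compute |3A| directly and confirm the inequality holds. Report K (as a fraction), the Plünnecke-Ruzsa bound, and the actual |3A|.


|A| = 5.
Step 1: Compute A + A by enumerating all 25 pairs.
A + A = {-8, 0, 2, 3, 6, 8, 10, 11, 12, 13, 14, 16, 17, 20}, so |A + A| = 14.
Step 2: Doubling constant K = |A + A|/|A| = 14/5 = 14/5 ≈ 2.8000.
Step 3: Plünnecke-Ruzsa gives |3A| ≤ K³·|A| = (2.8000)³ · 5 ≈ 109.7600.
Step 4: Compute 3A = A + A + A directly by enumerating all triples (a,b,c) ∈ A³; |3A| = 27.
Step 5: Check 27 ≤ 109.7600? Yes ✓.

K = 14/5, Plünnecke-Ruzsa bound K³|A| ≈ 109.7600, |3A| = 27, inequality holds.


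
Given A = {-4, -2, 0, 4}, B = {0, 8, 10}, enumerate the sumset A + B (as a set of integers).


A + B = {a + b : a ∈ A, b ∈ B}.
Enumerate all |A|·|B| = 4·3 = 12 pairs (a, b) and collect distinct sums.
a = -4: -4+0=-4, -4+8=4, -4+10=6
a = -2: -2+0=-2, -2+8=6, -2+10=8
a = 0: 0+0=0, 0+8=8, 0+10=10
a = 4: 4+0=4, 4+8=12, 4+10=14
Collecting distinct sums: A + B = {-4, -2, 0, 4, 6, 8, 10, 12, 14}
|A + B| = 9

A + B = {-4, -2, 0, 4, 6, 8, 10, 12, 14}


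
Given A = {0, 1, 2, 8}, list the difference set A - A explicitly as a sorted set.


A - A = {a - a' : a, a' ∈ A}.
Compute a - a' for each ordered pair (a, a'):
a = 0: 0-0=0, 0-1=-1, 0-2=-2, 0-8=-8
a = 1: 1-0=1, 1-1=0, 1-2=-1, 1-8=-7
a = 2: 2-0=2, 2-1=1, 2-2=0, 2-8=-6
a = 8: 8-0=8, 8-1=7, 8-2=6, 8-8=0
Collecting distinct values (and noting 0 appears from a-a):
A - A = {-8, -7, -6, -2, -1, 0, 1, 2, 6, 7, 8}
|A - A| = 11

A - A = {-8, -7, -6, -2, -1, 0, 1, 2, 6, 7, 8}


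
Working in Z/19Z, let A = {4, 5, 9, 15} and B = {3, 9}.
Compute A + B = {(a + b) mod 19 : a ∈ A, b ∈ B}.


Work in Z/19Z: reduce every sum a + b modulo 19.
Enumerate all 8 pairs:
a = 4: 4+3=7, 4+9=13
a = 5: 5+3=8, 5+9=14
a = 9: 9+3=12, 9+9=18
a = 15: 15+3=18, 15+9=5
Distinct residues collected: {5, 7, 8, 12, 13, 14, 18}
|A + B| = 7 (out of 19 total residues).

A + B = {5, 7, 8, 12, 13, 14, 18}


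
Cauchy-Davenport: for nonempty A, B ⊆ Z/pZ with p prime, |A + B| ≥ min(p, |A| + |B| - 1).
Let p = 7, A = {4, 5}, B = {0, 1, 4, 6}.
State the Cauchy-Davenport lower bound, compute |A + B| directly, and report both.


Cauchy-Davenport: |A + B| ≥ min(p, |A| + |B| - 1) for A, B nonempty in Z/pZ.
|A| = 2, |B| = 4, p = 7.
CD lower bound = min(7, 2 + 4 - 1) = min(7, 5) = 5.
Compute A + B mod 7 directly:
a = 4: 4+0=4, 4+1=5, 4+4=1, 4+6=3
a = 5: 5+0=5, 5+1=6, 5+4=2, 5+6=4
A + B = {1, 2, 3, 4, 5, 6}, so |A + B| = 6.
Verify: 6 ≥ 5? Yes ✓.

CD lower bound = 5, actual |A + B| = 6.


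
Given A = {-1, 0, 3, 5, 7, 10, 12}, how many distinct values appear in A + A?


A + A = {a + a' : a, a' ∈ A}; |A| = 7.
General bounds: 2|A| - 1 ≤ |A + A| ≤ |A|(|A|+1)/2, i.e. 13 ≤ |A + A| ≤ 28.
Lower bound 2|A|-1 is attained iff A is an arithmetic progression.
Enumerate sums a + a' for a ≤ a' (symmetric, so this suffices):
a = -1: -1+-1=-2, -1+0=-1, -1+3=2, -1+5=4, -1+7=6, -1+10=9, -1+12=11
a = 0: 0+0=0, 0+3=3, 0+5=5, 0+7=7, 0+10=10, 0+12=12
a = 3: 3+3=6, 3+5=8, 3+7=10, 3+10=13, 3+12=15
a = 5: 5+5=10, 5+7=12, 5+10=15, 5+12=17
a = 7: 7+7=14, 7+10=17, 7+12=19
a = 10: 10+10=20, 10+12=22
a = 12: 12+12=24
Distinct sums: {-2, -1, 0, 2, 3, 4, 5, 6, 7, 8, 9, 10, 11, 12, 13, 14, 15, 17, 19, 20, 22, 24}
|A + A| = 22

|A + A| = 22


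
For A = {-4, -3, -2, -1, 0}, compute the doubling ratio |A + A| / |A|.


|A| = 5.
Compute A + A by enumerating all 25 pairs.
A + A = {-8, -7, -6, -5, -4, -3, -2, -1, 0}, so |A + A| = 9.
K = |A + A| / |A| = 9/5 (already in lowest terms) ≈ 1.8000.
Reference: AP of size 5 gives K = 9/5 ≈ 1.8000; a fully generic set of size 5 gives K ≈ 3.0000.

|A| = 5, |A + A| = 9, K = 9/5.


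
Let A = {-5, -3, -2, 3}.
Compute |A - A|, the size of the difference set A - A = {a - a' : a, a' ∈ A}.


A - A = {a - a' : a, a' ∈ A}; |A| = 4.
Bounds: 2|A|-1 ≤ |A - A| ≤ |A|² - |A| + 1, i.e. 7 ≤ |A - A| ≤ 13.
Note: 0 ∈ A - A always (from a - a). The set is symmetric: if d ∈ A - A then -d ∈ A - A.
Enumerate nonzero differences d = a - a' with a > a' (then include -d):
Positive differences: {1, 2, 3, 5, 6, 8}
Full difference set: {0} ∪ (positive diffs) ∪ (negative diffs).
|A - A| = 1 + 2·6 = 13 (matches direct enumeration: 13).

|A - A| = 13


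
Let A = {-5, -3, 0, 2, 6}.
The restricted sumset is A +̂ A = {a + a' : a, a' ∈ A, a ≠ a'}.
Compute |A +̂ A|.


Restricted sumset: A +̂ A = {a + a' : a ∈ A, a' ∈ A, a ≠ a'}.
Equivalently, take A + A and drop any sum 2a that is achievable ONLY as a + a for a ∈ A (i.e. sums representable only with equal summands).
Enumerate pairs (a, a') with a < a' (symmetric, so each unordered pair gives one sum; this covers all a ≠ a'):
  -5 + -3 = -8
  -5 + 0 = -5
  -5 + 2 = -3
  -5 + 6 = 1
  -3 + 0 = -3
  -3 + 2 = -1
  -3 + 6 = 3
  0 + 2 = 2
  0 + 6 = 6
  2 + 6 = 8
Collected distinct sums: {-8, -5, -3, -1, 1, 2, 3, 6, 8}
|A +̂ A| = 9
(Reference bound: |A +̂ A| ≥ 2|A| - 3 for |A| ≥ 2, with |A| = 5 giving ≥ 7.)

|A +̂ A| = 9


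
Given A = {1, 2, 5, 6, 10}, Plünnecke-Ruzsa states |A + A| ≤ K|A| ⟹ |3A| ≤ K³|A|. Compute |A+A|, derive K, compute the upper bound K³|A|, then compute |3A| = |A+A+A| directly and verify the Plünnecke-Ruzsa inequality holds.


|A| = 5.
Step 1: Compute A + A by enumerating all 25 pairs.
A + A = {2, 3, 4, 6, 7, 8, 10, 11, 12, 15, 16, 20}, so |A + A| = 12.
Step 2: Doubling constant K = |A + A|/|A| = 12/5 = 12/5 ≈ 2.4000.
Step 3: Plünnecke-Ruzsa gives |3A| ≤ K³·|A| = (2.4000)³ · 5 ≈ 69.1200.
Step 4: Compute 3A = A + A + A directly by enumerating all triples (a,b,c) ∈ A³; |3A| = 22.
Step 5: Check 22 ≤ 69.1200? Yes ✓.

K = 12/5, Plünnecke-Ruzsa bound K³|A| ≈ 69.1200, |3A| = 22, inequality holds.


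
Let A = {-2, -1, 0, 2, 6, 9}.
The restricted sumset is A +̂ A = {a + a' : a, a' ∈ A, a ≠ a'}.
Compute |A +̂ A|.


Restricted sumset: A +̂ A = {a + a' : a ∈ A, a' ∈ A, a ≠ a'}.
Equivalently, take A + A and drop any sum 2a that is achievable ONLY as a + a for a ∈ A (i.e. sums representable only with equal summands).
Enumerate pairs (a, a') with a < a' (symmetric, so each unordered pair gives one sum; this covers all a ≠ a'):
  -2 + -1 = -3
  -2 + 0 = -2
  -2 + 2 = 0
  -2 + 6 = 4
  -2 + 9 = 7
  -1 + 0 = -1
  -1 + 2 = 1
  -1 + 6 = 5
  -1 + 9 = 8
  0 + 2 = 2
  0 + 6 = 6
  0 + 9 = 9
  2 + 6 = 8
  2 + 9 = 11
  6 + 9 = 15
Collected distinct sums: {-3, -2, -1, 0, 1, 2, 4, 5, 6, 7, 8, 9, 11, 15}
|A +̂ A| = 14
(Reference bound: |A +̂ A| ≥ 2|A| - 3 for |A| ≥ 2, with |A| = 6 giving ≥ 9.)

|A +̂ A| = 14


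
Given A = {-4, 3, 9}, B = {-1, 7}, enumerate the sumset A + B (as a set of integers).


A + B = {a + b : a ∈ A, b ∈ B}.
Enumerate all |A|·|B| = 3·2 = 6 pairs (a, b) and collect distinct sums.
a = -4: -4+-1=-5, -4+7=3
a = 3: 3+-1=2, 3+7=10
a = 9: 9+-1=8, 9+7=16
Collecting distinct sums: A + B = {-5, 2, 3, 8, 10, 16}
|A + B| = 6

A + B = {-5, 2, 3, 8, 10, 16}


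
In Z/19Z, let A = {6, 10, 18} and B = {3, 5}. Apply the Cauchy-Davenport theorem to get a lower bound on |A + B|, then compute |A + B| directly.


Cauchy-Davenport: |A + B| ≥ min(p, |A| + |B| - 1) for A, B nonempty in Z/pZ.
|A| = 3, |B| = 2, p = 19.
CD lower bound = min(19, 3 + 2 - 1) = min(19, 4) = 4.
Compute A + B mod 19 directly:
a = 6: 6+3=9, 6+5=11
a = 10: 10+3=13, 10+5=15
a = 18: 18+3=2, 18+5=4
A + B = {2, 4, 9, 11, 13, 15}, so |A + B| = 6.
Verify: 6 ≥ 4? Yes ✓.

CD lower bound = 4, actual |A + B| = 6.


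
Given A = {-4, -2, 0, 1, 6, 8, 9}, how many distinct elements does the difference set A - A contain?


A - A = {a - a' : a, a' ∈ A}; |A| = 7.
Bounds: 2|A|-1 ≤ |A - A| ≤ |A|² - |A| + 1, i.e. 13 ≤ |A - A| ≤ 43.
Note: 0 ∈ A - A always (from a - a). The set is symmetric: if d ∈ A - A then -d ∈ A - A.
Enumerate nonzero differences d = a - a' with a > a' (then include -d):
Positive differences: {1, 2, 3, 4, 5, 6, 7, 8, 9, 10, 11, 12, 13}
Full difference set: {0} ∪ (positive diffs) ∪ (negative diffs).
|A - A| = 1 + 2·13 = 27 (matches direct enumeration: 27).

|A - A| = 27


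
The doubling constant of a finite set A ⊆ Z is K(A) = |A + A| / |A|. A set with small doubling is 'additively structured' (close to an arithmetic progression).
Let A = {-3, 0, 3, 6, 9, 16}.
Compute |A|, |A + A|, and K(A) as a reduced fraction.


|A| = 6.
Compute A + A by enumerating all 36 pairs.
A + A = {-6, -3, 0, 3, 6, 9, 12, 13, 15, 16, 18, 19, 22, 25, 32}, so |A + A| = 15.
K = |A + A| / |A| = 15/6 = 5/2 ≈ 2.5000.
Reference: AP of size 6 gives K = 11/6 ≈ 1.8333; a fully generic set of size 6 gives K ≈ 3.5000.

|A| = 6, |A + A| = 15, K = 15/6 = 5/2.


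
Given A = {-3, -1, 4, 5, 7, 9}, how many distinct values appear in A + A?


A + A = {a + a' : a, a' ∈ A}; |A| = 6.
General bounds: 2|A| - 1 ≤ |A + A| ≤ |A|(|A|+1)/2, i.e. 11 ≤ |A + A| ≤ 21.
Lower bound 2|A|-1 is attained iff A is an arithmetic progression.
Enumerate sums a + a' for a ≤ a' (symmetric, so this suffices):
a = -3: -3+-3=-6, -3+-1=-4, -3+4=1, -3+5=2, -3+7=4, -3+9=6
a = -1: -1+-1=-2, -1+4=3, -1+5=4, -1+7=6, -1+9=8
a = 4: 4+4=8, 4+5=9, 4+7=11, 4+9=13
a = 5: 5+5=10, 5+7=12, 5+9=14
a = 7: 7+7=14, 7+9=16
a = 9: 9+9=18
Distinct sums: {-6, -4, -2, 1, 2, 3, 4, 6, 8, 9, 10, 11, 12, 13, 14, 16, 18}
|A + A| = 17

|A + A| = 17


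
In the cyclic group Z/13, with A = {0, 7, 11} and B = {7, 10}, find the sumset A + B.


Work in Z/13Z: reduce every sum a + b modulo 13.
Enumerate all 6 pairs:
a = 0: 0+7=7, 0+10=10
a = 7: 7+7=1, 7+10=4
a = 11: 11+7=5, 11+10=8
Distinct residues collected: {1, 4, 5, 7, 8, 10}
|A + B| = 6 (out of 13 total residues).

A + B = {1, 4, 5, 7, 8, 10}


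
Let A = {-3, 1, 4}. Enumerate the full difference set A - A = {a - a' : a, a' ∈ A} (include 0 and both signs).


A - A = {a - a' : a, a' ∈ A}.
Compute a - a' for each ordered pair (a, a'):
a = -3: -3--3=0, -3-1=-4, -3-4=-7
a = 1: 1--3=4, 1-1=0, 1-4=-3
a = 4: 4--3=7, 4-1=3, 4-4=0
Collecting distinct values (and noting 0 appears from a-a):
A - A = {-7, -4, -3, 0, 3, 4, 7}
|A - A| = 7

A - A = {-7, -4, -3, 0, 3, 4, 7}


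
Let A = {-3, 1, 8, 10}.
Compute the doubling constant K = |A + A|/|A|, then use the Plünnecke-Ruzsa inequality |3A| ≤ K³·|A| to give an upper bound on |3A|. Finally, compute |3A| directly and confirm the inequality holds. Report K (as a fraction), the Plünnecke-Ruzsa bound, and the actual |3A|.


|A| = 4.
Step 1: Compute A + A by enumerating all 16 pairs.
A + A = {-6, -2, 2, 5, 7, 9, 11, 16, 18, 20}, so |A + A| = 10.
Step 2: Doubling constant K = |A + A|/|A| = 10/4 = 10/4 ≈ 2.5000.
Step 3: Plünnecke-Ruzsa gives |3A| ≤ K³·|A| = (2.5000)³ · 4 ≈ 62.5000.
Step 4: Compute 3A = A + A + A directly by enumerating all triples (a,b,c) ∈ A³; |3A| = 19.
Step 5: Check 19 ≤ 62.5000? Yes ✓.

K = 10/4, Plünnecke-Ruzsa bound K³|A| ≈ 62.5000, |3A| = 19, inequality holds.


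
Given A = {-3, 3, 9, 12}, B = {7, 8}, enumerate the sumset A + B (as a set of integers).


A + B = {a + b : a ∈ A, b ∈ B}.
Enumerate all |A|·|B| = 4·2 = 8 pairs (a, b) and collect distinct sums.
a = -3: -3+7=4, -3+8=5
a = 3: 3+7=10, 3+8=11
a = 9: 9+7=16, 9+8=17
a = 12: 12+7=19, 12+8=20
Collecting distinct sums: A + B = {4, 5, 10, 11, 16, 17, 19, 20}
|A + B| = 8

A + B = {4, 5, 10, 11, 16, 17, 19, 20}


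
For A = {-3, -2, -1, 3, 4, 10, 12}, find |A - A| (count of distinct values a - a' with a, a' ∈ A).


A - A = {a - a' : a, a' ∈ A}; |A| = 7.
Bounds: 2|A|-1 ≤ |A - A| ≤ |A|² - |A| + 1, i.e. 13 ≤ |A - A| ≤ 43.
Note: 0 ∈ A - A always (from a - a). The set is symmetric: if d ∈ A - A then -d ∈ A - A.
Enumerate nonzero differences d = a - a' with a > a' (then include -d):
Positive differences: {1, 2, 4, 5, 6, 7, 8, 9, 11, 12, 13, 14, 15}
Full difference set: {0} ∪ (positive diffs) ∪ (negative diffs).
|A - A| = 1 + 2·13 = 27 (matches direct enumeration: 27).

|A - A| = 27


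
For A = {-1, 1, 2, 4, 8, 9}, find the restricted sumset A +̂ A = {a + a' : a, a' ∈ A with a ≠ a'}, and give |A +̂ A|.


Restricted sumset: A +̂ A = {a + a' : a ∈ A, a' ∈ A, a ≠ a'}.
Equivalently, take A + A and drop any sum 2a that is achievable ONLY as a + a for a ∈ A (i.e. sums representable only with equal summands).
Enumerate pairs (a, a') with a < a' (symmetric, so each unordered pair gives one sum; this covers all a ≠ a'):
  -1 + 1 = 0
  -1 + 2 = 1
  -1 + 4 = 3
  -1 + 8 = 7
  -1 + 9 = 8
  1 + 2 = 3
  1 + 4 = 5
  1 + 8 = 9
  1 + 9 = 10
  2 + 4 = 6
  2 + 8 = 10
  2 + 9 = 11
  4 + 8 = 12
  4 + 9 = 13
  8 + 9 = 17
Collected distinct sums: {0, 1, 3, 5, 6, 7, 8, 9, 10, 11, 12, 13, 17}
|A +̂ A| = 13
(Reference bound: |A +̂ A| ≥ 2|A| - 3 for |A| ≥ 2, with |A| = 6 giving ≥ 9.)

|A +̂ A| = 13


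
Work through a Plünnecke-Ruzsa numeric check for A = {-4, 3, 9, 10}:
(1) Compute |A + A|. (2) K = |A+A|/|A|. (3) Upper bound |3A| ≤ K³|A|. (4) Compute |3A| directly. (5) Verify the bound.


|A| = 4.
Step 1: Compute A + A by enumerating all 16 pairs.
A + A = {-8, -1, 5, 6, 12, 13, 18, 19, 20}, so |A + A| = 9.
Step 2: Doubling constant K = |A + A|/|A| = 9/4 = 9/4 ≈ 2.2500.
Step 3: Plünnecke-Ruzsa gives |3A| ≤ K³·|A| = (2.2500)³ · 4 ≈ 45.5625.
Step 4: Compute 3A = A + A + A directly by enumerating all triples (a,b,c) ∈ A³; |3A| = 16.
Step 5: Check 16 ≤ 45.5625? Yes ✓.

K = 9/4, Plünnecke-Ruzsa bound K³|A| ≈ 45.5625, |3A| = 16, inequality holds.


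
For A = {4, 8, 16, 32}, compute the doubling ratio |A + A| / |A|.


|A| = 4.
Compute A + A by enumerating all 16 pairs.
A + A = {8, 12, 16, 20, 24, 32, 36, 40, 48, 64}, so |A + A| = 10.
K = |A + A| / |A| = 10/4 = 5/2 ≈ 2.5000.
Reference: AP of size 4 gives K = 7/4 ≈ 1.7500; a fully generic set of size 4 gives K ≈ 2.5000.

|A| = 4, |A + A| = 10, K = 10/4 = 5/2.


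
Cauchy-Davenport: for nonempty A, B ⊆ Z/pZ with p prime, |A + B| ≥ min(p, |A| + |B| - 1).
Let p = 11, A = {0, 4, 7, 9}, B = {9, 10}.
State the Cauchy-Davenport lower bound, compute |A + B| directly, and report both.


Cauchy-Davenport: |A + B| ≥ min(p, |A| + |B| - 1) for A, B nonempty in Z/pZ.
|A| = 4, |B| = 2, p = 11.
CD lower bound = min(11, 4 + 2 - 1) = min(11, 5) = 5.
Compute A + B mod 11 directly:
a = 0: 0+9=9, 0+10=10
a = 4: 4+9=2, 4+10=3
a = 7: 7+9=5, 7+10=6
a = 9: 9+9=7, 9+10=8
A + B = {2, 3, 5, 6, 7, 8, 9, 10}, so |A + B| = 8.
Verify: 8 ≥ 5? Yes ✓.

CD lower bound = 5, actual |A + B| = 8.


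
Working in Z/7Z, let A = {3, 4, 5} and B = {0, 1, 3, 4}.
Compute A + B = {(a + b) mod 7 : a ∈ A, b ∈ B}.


Work in Z/7Z: reduce every sum a + b modulo 7.
Enumerate all 12 pairs:
a = 3: 3+0=3, 3+1=4, 3+3=6, 3+4=0
a = 4: 4+0=4, 4+1=5, 4+3=0, 4+4=1
a = 5: 5+0=5, 5+1=6, 5+3=1, 5+4=2
Distinct residues collected: {0, 1, 2, 3, 4, 5, 6}
|A + B| = 7 (out of 7 total residues).

A + B = {0, 1, 2, 3, 4, 5, 6}


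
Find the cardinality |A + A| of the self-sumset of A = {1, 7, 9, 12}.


A + A = {a + a' : a, a' ∈ A}; |A| = 4.
General bounds: 2|A| - 1 ≤ |A + A| ≤ |A|(|A|+1)/2, i.e. 7 ≤ |A + A| ≤ 10.
Lower bound 2|A|-1 is attained iff A is an arithmetic progression.
Enumerate sums a + a' for a ≤ a' (symmetric, so this suffices):
a = 1: 1+1=2, 1+7=8, 1+9=10, 1+12=13
a = 7: 7+7=14, 7+9=16, 7+12=19
a = 9: 9+9=18, 9+12=21
a = 12: 12+12=24
Distinct sums: {2, 8, 10, 13, 14, 16, 18, 19, 21, 24}
|A + A| = 10

|A + A| = 10


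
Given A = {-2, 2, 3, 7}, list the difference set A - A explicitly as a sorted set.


A - A = {a - a' : a, a' ∈ A}.
Compute a - a' for each ordered pair (a, a'):
a = -2: -2--2=0, -2-2=-4, -2-3=-5, -2-7=-9
a = 2: 2--2=4, 2-2=0, 2-3=-1, 2-7=-5
a = 3: 3--2=5, 3-2=1, 3-3=0, 3-7=-4
a = 7: 7--2=9, 7-2=5, 7-3=4, 7-7=0
Collecting distinct values (and noting 0 appears from a-a):
A - A = {-9, -5, -4, -1, 0, 1, 4, 5, 9}
|A - A| = 9

A - A = {-9, -5, -4, -1, 0, 1, 4, 5, 9}


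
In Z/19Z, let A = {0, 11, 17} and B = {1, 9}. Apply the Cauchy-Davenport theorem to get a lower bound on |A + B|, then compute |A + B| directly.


Cauchy-Davenport: |A + B| ≥ min(p, |A| + |B| - 1) for A, B nonempty in Z/pZ.
|A| = 3, |B| = 2, p = 19.
CD lower bound = min(19, 3 + 2 - 1) = min(19, 4) = 4.
Compute A + B mod 19 directly:
a = 0: 0+1=1, 0+9=9
a = 11: 11+1=12, 11+9=1
a = 17: 17+1=18, 17+9=7
A + B = {1, 7, 9, 12, 18}, so |A + B| = 5.
Verify: 5 ≥ 4? Yes ✓.

CD lower bound = 4, actual |A + B| = 5.


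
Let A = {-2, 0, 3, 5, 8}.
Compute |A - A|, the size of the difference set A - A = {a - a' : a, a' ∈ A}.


A - A = {a - a' : a, a' ∈ A}; |A| = 5.
Bounds: 2|A|-1 ≤ |A - A| ≤ |A|² - |A| + 1, i.e. 9 ≤ |A - A| ≤ 21.
Note: 0 ∈ A - A always (from a - a). The set is symmetric: if d ∈ A - A then -d ∈ A - A.
Enumerate nonzero differences d = a - a' with a > a' (then include -d):
Positive differences: {2, 3, 5, 7, 8, 10}
Full difference set: {0} ∪ (positive diffs) ∪ (negative diffs).
|A - A| = 1 + 2·6 = 13 (matches direct enumeration: 13).

|A - A| = 13


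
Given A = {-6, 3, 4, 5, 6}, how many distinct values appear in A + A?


A + A = {a + a' : a, a' ∈ A}; |A| = 5.
General bounds: 2|A| - 1 ≤ |A + A| ≤ |A|(|A|+1)/2, i.e. 9 ≤ |A + A| ≤ 15.
Lower bound 2|A|-1 is attained iff A is an arithmetic progression.
Enumerate sums a + a' for a ≤ a' (symmetric, so this suffices):
a = -6: -6+-6=-12, -6+3=-3, -6+4=-2, -6+5=-1, -6+6=0
a = 3: 3+3=6, 3+4=7, 3+5=8, 3+6=9
a = 4: 4+4=8, 4+5=9, 4+6=10
a = 5: 5+5=10, 5+6=11
a = 6: 6+6=12
Distinct sums: {-12, -3, -2, -1, 0, 6, 7, 8, 9, 10, 11, 12}
|A + A| = 12

|A + A| = 12


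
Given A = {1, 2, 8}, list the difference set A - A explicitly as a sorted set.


A - A = {a - a' : a, a' ∈ A}.
Compute a - a' for each ordered pair (a, a'):
a = 1: 1-1=0, 1-2=-1, 1-8=-7
a = 2: 2-1=1, 2-2=0, 2-8=-6
a = 8: 8-1=7, 8-2=6, 8-8=0
Collecting distinct values (and noting 0 appears from a-a):
A - A = {-7, -6, -1, 0, 1, 6, 7}
|A - A| = 7

A - A = {-7, -6, -1, 0, 1, 6, 7}


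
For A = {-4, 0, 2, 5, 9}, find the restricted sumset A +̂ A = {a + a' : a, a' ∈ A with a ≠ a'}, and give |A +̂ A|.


Restricted sumset: A +̂ A = {a + a' : a ∈ A, a' ∈ A, a ≠ a'}.
Equivalently, take A + A and drop any sum 2a that is achievable ONLY as a + a for a ∈ A (i.e. sums representable only with equal summands).
Enumerate pairs (a, a') with a < a' (symmetric, so each unordered pair gives one sum; this covers all a ≠ a'):
  -4 + 0 = -4
  -4 + 2 = -2
  -4 + 5 = 1
  -4 + 9 = 5
  0 + 2 = 2
  0 + 5 = 5
  0 + 9 = 9
  2 + 5 = 7
  2 + 9 = 11
  5 + 9 = 14
Collected distinct sums: {-4, -2, 1, 2, 5, 7, 9, 11, 14}
|A +̂ A| = 9
(Reference bound: |A +̂ A| ≥ 2|A| - 3 for |A| ≥ 2, with |A| = 5 giving ≥ 7.)

|A +̂ A| = 9


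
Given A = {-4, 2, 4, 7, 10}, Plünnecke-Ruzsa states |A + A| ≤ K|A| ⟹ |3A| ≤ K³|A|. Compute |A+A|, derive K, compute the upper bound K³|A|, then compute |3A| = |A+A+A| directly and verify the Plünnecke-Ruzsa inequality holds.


|A| = 5.
Step 1: Compute A + A by enumerating all 25 pairs.
A + A = {-8, -2, 0, 3, 4, 6, 8, 9, 11, 12, 14, 17, 20}, so |A + A| = 13.
Step 2: Doubling constant K = |A + A|/|A| = 13/5 = 13/5 ≈ 2.6000.
Step 3: Plünnecke-Ruzsa gives |3A| ≤ K³·|A| = (2.6000)³ · 5 ≈ 87.8800.
Step 4: Compute 3A = A + A + A directly by enumerating all triples (a,b,c) ∈ A³; |3A| = 25.
Step 5: Check 25 ≤ 87.8800? Yes ✓.

K = 13/5, Plünnecke-Ruzsa bound K³|A| ≈ 87.8800, |3A| = 25, inequality holds.


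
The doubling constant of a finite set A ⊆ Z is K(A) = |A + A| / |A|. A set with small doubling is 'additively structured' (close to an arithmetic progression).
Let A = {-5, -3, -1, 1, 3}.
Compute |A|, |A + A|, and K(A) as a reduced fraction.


|A| = 5.
Compute A + A by enumerating all 25 pairs.
A + A = {-10, -8, -6, -4, -2, 0, 2, 4, 6}, so |A + A| = 9.
K = |A + A| / |A| = 9/5 (already in lowest terms) ≈ 1.8000.
Reference: AP of size 5 gives K = 9/5 ≈ 1.8000; a fully generic set of size 5 gives K ≈ 3.0000.

|A| = 5, |A + A| = 9, K = 9/5.


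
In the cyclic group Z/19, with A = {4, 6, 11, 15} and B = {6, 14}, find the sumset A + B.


Work in Z/19Z: reduce every sum a + b modulo 19.
Enumerate all 8 pairs:
a = 4: 4+6=10, 4+14=18
a = 6: 6+6=12, 6+14=1
a = 11: 11+6=17, 11+14=6
a = 15: 15+6=2, 15+14=10
Distinct residues collected: {1, 2, 6, 10, 12, 17, 18}
|A + B| = 7 (out of 19 total residues).

A + B = {1, 2, 6, 10, 12, 17, 18}


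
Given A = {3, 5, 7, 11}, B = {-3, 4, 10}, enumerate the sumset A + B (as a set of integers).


A + B = {a + b : a ∈ A, b ∈ B}.
Enumerate all |A|·|B| = 4·3 = 12 pairs (a, b) and collect distinct sums.
a = 3: 3+-3=0, 3+4=7, 3+10=13
a = 5: 5+-3=2, 5+4=9, 5+10=15
a = 7: 7+-3=4, 7+4=11, 7+10=17
a = 11: 11+-3=8, 11+4=15, 11+10=21
Collecting distinct sums: A + B = {0, 2, 4, 7, 8, 9, 11, 13, 15, 17, 21}
|A + B| = 11

A + B = {0, 2, 4, 7, 8, 9, 11, 13, 15, 17, 21}


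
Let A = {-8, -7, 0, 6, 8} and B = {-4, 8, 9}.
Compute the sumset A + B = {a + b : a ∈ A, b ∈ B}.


A + B = {a + b : a ∈ A, b ∈ B}.
Enumerate all |A|·|B| = 5·3 = 15 pairs (a, b) and collect distinct sums.
a = -8: -8+-4=-12, -8+8=0, -8+9=1
a = -7: -7+-4=-11, -7+8=1, -7+9=2
a = 0: 0+-4=-4, 0+8=8, 0+9=9
a = 6: 6+-4=2, 6+8=14, 6+9=15
a = 8: 8+-4=4, 8+8=16, 8+9=17
Collecting distinct sums: A + B = {-12, -11, -4, 0, 1, 2, 4, 8, 9, 14, 15, 16, 17}
|A + B| = 13

A + B = {-12, -11, -4, 0, 1, 2, 4, 8, 9, 14, 15, 16, 17}


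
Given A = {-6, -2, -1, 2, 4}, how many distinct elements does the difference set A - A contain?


A - A = {a - a' : a, a' ∈ A}; |A| = 5.
Bounds: 2|A|-1 ≤ |A - A| ≤ |A|² - |A| + 1, i.e. 9 ≤ |A - A| ≤ 21.
Note: 0 ∈ A - A always (from a - a). The set is symmetric: if d ∈ A - A then -d ∈ A - A.
Enumerate nonzero differences d = a - a' with a > a' (then include -d):
Positive differences: {1, 2, 3, 4, 5, 6, 8, 10}
Full difference set: {0} ∪ (positive diffs) ∪ (negative diffs).
|A - A| = 1 + 2·8 = 17 (matches direct enumeration: 17).

|A - A| = 17


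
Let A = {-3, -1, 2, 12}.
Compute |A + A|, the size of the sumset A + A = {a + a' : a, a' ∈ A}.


A + A = {a + a' : a, a' ∈ A}; |A| = 4.
General bounds: 2|A| - 1 ≤ |A + A| ≤ |A|(|A|+1)/2, i.e. 7 ≤ |A + A| ≤ 10.
Lower bound 2|A|-1 is attained iff A is an arithmetic progression.
Enumerate sums a + a' for a ≤ a' (symmetric, so this suffices):
a = -3: -3+-3=-6, -3+-1=-4, -3+2=-1, -3+12=9
a = -1: -1+-1=-2, -1+2=1, -1+12=11
a = 2: 2+2=4, 2+12=14
a = 12: 12+12=24
Distinct sums: {-6, -4, -2, -1, 1, 4, 9, 11, 14, 24}
|A + A| = 10

|A + A| = 10


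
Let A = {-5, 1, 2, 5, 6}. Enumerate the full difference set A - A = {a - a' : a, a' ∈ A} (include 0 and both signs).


A - A = {a - a' : a, a' ∈ A}.
Compute a - a' for each ordered pair (a, a'):
a = -5: -5--5=0, -5-1=-6, -5-2=-7, -5-5=-10, -5-6=-11
a = 1: 1--5=6, 1-1=0, 1-2=-1, 1-5=-4, 1-6=-5
a = 2: 2--5=7, 2-1=1, 2-2=0, 2-5=-3, 2-6=-4
a = 5: 5--5=10, 5-1=4, 5-2=3, 5-5=0, 5-6=-1
a = 6: 6--5=11, 6-1=5, 6-2=4, 6-5=1, 6-6=0
Collecting distinct values (and noting 0 appears from a-a):
A - A = {-11, -10, -7, -6, -5, -4, -3, -1, 0, 1, 3, 4, 5, 6, 7, 10, 11}
|A - A| = 17

A - A = {-11, -10, -7, -6, -5, -4, -3, -1, 0, 1, 3, 4, 5, 6, 7, 10, 11}


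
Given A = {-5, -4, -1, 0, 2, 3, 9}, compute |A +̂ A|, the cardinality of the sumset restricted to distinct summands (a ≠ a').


Restricted sumset: A +̂ A = {a + a' : a ∈ A, a' ∈ A, a ≠ a'}.
Equivalently, take A + A and drop any sum 2a that is achievable ONLY as a + a for a ∈ A (i.e. sums representable only with equal summands).
Enumerate pairs (a, a') with a < a' (symmetric, so each unordered pair gives one sum; this covers all a ≠ a'):
  -5 + -4 = -9
  -5 + -1 = -6
  -5 + 0 = -5
  -5 + 2 = -3
  -5 + 3 = -2
  -5 + 9 = 4
  -4 + -1 = -5
  -4 + 0 = -4
  -4 + 2 = -2
  -4 + 3 = -1
  -4 + 9 = 5
  -1 + 0 = -1
  -1 + 2 = 1
  -1 + 3 = 2
  -1 + 9 = 8
  0 + 2 = 2
  0 + 3 = 3
  0 + 9 = 9
  2 + 3 = 5
  2 + 9 = 11
  3 + 9 = 12
Collected distinct sums: {-9, -6, -5, -4, -3, -2, -1, 1, 2, 3, 4, 5, 8, 9, 11, 12}
|A +̂ A| = 16
(Reference bound: |A +̂ A| ≥ 2|A| - 3 for |A| ≥ 2, with |A| = 7 giving ≥ 11.)

|A +̂ A| = 16


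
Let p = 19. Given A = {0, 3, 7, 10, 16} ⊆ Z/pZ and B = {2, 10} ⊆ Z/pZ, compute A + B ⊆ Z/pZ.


Work in Z/19Z: reduce every sum a + b modulo 19.
Enumerate all 10 pairs:
a = 0: 0+2=2, 0+10=10
a = 3: 3+2=5, 3+10=13
a = 7: 7+2=9, 7+10=17
a = 10: 10+2=12, 10+10=1
a = 16: 16+2=18, 16+10=7
Distinct residues collected: {1, 2, 5, 7, 9, 10, 12, 13, 17, 18}
|A + B| = 10 (out of 19 total residues).

A + B = {1, 2, 5, 7, 9, 10, 12, 13, 17, 18}


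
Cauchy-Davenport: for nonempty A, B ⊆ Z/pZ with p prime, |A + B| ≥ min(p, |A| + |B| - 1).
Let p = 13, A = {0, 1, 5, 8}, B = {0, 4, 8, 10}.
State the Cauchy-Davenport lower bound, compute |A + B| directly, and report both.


Cauchy-Davenport: |A + B| ≥ min(p, |A| + |B| - 1) for A, B nonempty in Z/pZ.
|A| = 4, |B| = 4, p = 13.
CD lower bound = min(13, 4 + 4 - 1) = min(13, 7) = 7.
Compute A + B mod 13 directly:
a = 0: 0+0=0, 0+4=4, 0+8=8, 0+10=10
a = 1: 1+0=1, 1+4=5, 1+8=9, 1+10=11
a = 5: 5+0=5, 5+4=9, 5+8=0, 5+10=2
a = 8: 8+0=8, 8+4=12, 8+8=3, 8+10=5
A + B = {0, 1, 2, 3, 4, 5, 8, 9, 10, 11, 12}, so |A + B| = 11.
Verify: 11 ≥ 7? Yes ✓.

CD lower bound = 7, actual |A + B| = 11.


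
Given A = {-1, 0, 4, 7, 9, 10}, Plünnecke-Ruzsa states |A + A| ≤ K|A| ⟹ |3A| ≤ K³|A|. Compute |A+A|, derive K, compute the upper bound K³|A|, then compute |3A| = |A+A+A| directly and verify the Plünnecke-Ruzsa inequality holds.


|A| = 6.
Step 1: Compute A + A by enumerating all 36 pairs.
A + A = {-2, -1, 0, 3, 4, 6, 7, 8, 9, 10, 11, 13, 14, 16, 17, 18, 19, 20}, so |A + A| = 18.
Step 2: Doubling constant K = |A + A|/|A| = 18/6 = 18/6 ≈ 3.0000.
Step 3: Plünnecke-Ruzsa gives |3A| ≤ K³·|A| = (3.0000)³ · 6 ≈ 162.0000.
Step 4: Compute 3A = A + A + A directly by enumerating all triples (a,b,c) ∈ A³; |3A| = 33.
Step 5: Check 33 ≤ 162.0000? Yes ✓.

K = 18/6, Plünnecke-Ruzsa bound K³|A| ≈ 162.0000, |3A| = 33, inequality holds.


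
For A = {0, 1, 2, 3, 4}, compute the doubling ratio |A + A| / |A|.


|A| = 5.
Compute A + A by enumerating all 25 pairs.
A + A = {0, 1, 2, 3, 4, 5, 6, 7, 8}, so |A + A| = 9.
K = |A + A| / |A| = 9/5 (already in lowest terms) ≈ 1.8000.
Reference: AP of size 5 gives K = 9/5 ≈ 1.8000; a fully generic set of size 5 gives K ≈ 3.0000.

|A| = 5, |A + A| = 9, K = 9/5.


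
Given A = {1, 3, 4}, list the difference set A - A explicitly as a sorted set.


A - A = {a - a' : a, a' ∈ A}.
Compute a - a' for each ordered pair (a, a'):
a = 1: 1-1=0, 1-3=-2, 1-4=-3
a = 3: 3-1=2, 3-3=0, 3-4=-1
a = 4: 4-1=3, 4-3=1, 4-4=0
Collecting distinct values (and noting 0 appears from a-a):
A - A = {-3, -2, -1, 0, 1, 2, 3}
|A - A| = 7

A - A = {-3, -2, -1, 0, 1, 2, 3}


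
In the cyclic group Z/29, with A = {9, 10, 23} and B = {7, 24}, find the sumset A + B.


Work in Z/29Z: reduce every sum a + b modulo 29.
Enumerate all 6 pairs:
a = 9: 9+7=16, 9+24=4
a = 10: 10+7=17, 10+24=5
a = 23: 23+7=1, 23+24=18
Distinct residues collected: {1, 4, 5, 16, 17, 18}
|A + B| = 6 (out of 29 total residues).

A + B = {1, 4, 5, 16, 17, 18}


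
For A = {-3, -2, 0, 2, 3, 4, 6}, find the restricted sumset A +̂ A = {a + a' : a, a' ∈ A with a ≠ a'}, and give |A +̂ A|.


Restricted sumset: A +̂ A = {a + a' : a ∈ A, a' ∈ A, a ≠ a'}.
Equivalently, take A + A and drop any sum 2a that is achievable ONLY as a + a for a ∈ A (i.e. sums representable only with equal summands).
Enumerate pairs (a, a') with a < a' (symmetric, so each unordered pair gives one sum; this covers all a ≠ a'):
  -3 + -2 = -5
  -3 + 0 = -3
  -3 + 2 = -1
  -3 + 3 = 0
  -3 + 4 = 1
  -3 + 6 = 3
  -2 + 0 = -2
  -2 + 2 = 0
  -2 + 3 = 1
  -2 + 4 = 2
  -2 + 6 = 4
  0 + 2 = 2
  0 + 3 = 3
  0 + 4 = 4
  0 + 6 = 6
  2 + 3 = 5
  2 + 4 = 6
  2 + 6 = 8
  3 + 4 = 7
  3 + 6 = 9
  4 + 6 = 10
Collected distinct sums: {-5, -3, -2, -1, 0, 1, 2, 3, 4, 5, 6, 7, 8, 9, 10}
|A +̂ A| = 15
(Reference bound: |A +̂ A| ≥ 2|A| - 3 for |A| ≥ 2, with |A| = 7 giving ≥ 11.)

|A +̂ A| = 15


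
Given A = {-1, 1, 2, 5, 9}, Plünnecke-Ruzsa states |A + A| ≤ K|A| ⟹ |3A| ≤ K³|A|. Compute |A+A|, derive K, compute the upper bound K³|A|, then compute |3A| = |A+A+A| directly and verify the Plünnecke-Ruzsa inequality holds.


|A| = 5.
Step 1: Compute A + A by enumerating all 25 pairs.
A + A = {-2, 0, 1, 2, 3, 4, 6, 7, 8, 10, 11, 14, 18}, so |A + A| = 13.
Step 2: Doubling constant K = |A + A|/|A| = 13/5 = 13/5 ≈ 2.6000.
Step 3: Plünnecke-Ruzsa gives |3A| ≤ K³·|A| = (2.6000)³ · 5 ≈ 87.8800.
Step 4: Compute 3A = A + A + A directly by enumerating all triples (a,b,c) ∈ A³; |3A| = 23.
Step 5: Check 23 ≤ 87.8800? Yes ✓.

K = 13/5, Plünnecke-Ruzsa bound K³|A| ≈ 87.8800, |3A| = 23, inequality holds.


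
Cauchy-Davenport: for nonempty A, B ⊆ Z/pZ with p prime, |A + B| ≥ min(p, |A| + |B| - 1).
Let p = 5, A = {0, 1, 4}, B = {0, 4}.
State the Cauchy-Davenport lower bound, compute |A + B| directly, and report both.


Cauchy-Davenport: |A + B| ≥ min(p, |A| + |B| - 1) for A, B nonempty in Z/pZ.
|A| = 3, |B| = 2, p = 5.
CD lower bound = min(5, 3 + 2 - 1) = min(5, 4) = 4.
Compute A + B mod 5 directly:
a = 0: 0+0=0, 0+4=4
a = 1: 1+0=1, 1+4=0
a = 4: 4+0=4, 4+4=3
A + B = {0, 1, 3, 4}, so |A + B| = 4.
Verify: 4 ≥ 4? Yes ✓.

CD lower bound = 4, actual |A + B| = 4.


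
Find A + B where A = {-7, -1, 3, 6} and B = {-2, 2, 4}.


A + B = {a + b : a ∈ A, b ∈ B}.
Enumerate all |A|·|B| = 4·3 = 12 pairs (a, b) and collect distinct sums.
a = -7: -7+-2=-9, -7+2=-5, -7+4=-3
a = -1: -1+-2=-3, -1+2=1, -1+4=3
a = 3: 3+-2=1, 3+2=5, 3+4=7
a = 6: 6+-2=4, 6+2=8, 6+4=10
Collecting distinct sums: A + B = {-9, -5, -3, 1, 3, 4, 5, 7, 8, 10}
|A + B| = 10

A + B = {-9, -5, -3, 1, 3, 4, 5, 7, 8, 10}


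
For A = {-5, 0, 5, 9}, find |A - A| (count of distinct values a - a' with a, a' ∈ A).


A - A = {a - a' : a, a' ∈ A}; |A| = 4.
Bounds: 2|A|-1 ≤ |A - A| ≤ |A|² - |A| + 1, i.e. 7 ≤ |A - A| ≤ 13.
Note: 0 ∈ A - A always (from a - a). The set is symmetric: if d ∈ A - A then -d ∈ A - A.
Enumerate nonzero differences d = a - a' with a > a' (then include -d):
Positive differences: {4, 5, 9, 10, 14}
Full difference set: {0} ∪ (positive diffs) ∪ (negative diffs).
|A - A| = 1 + 2·5 = 11 (matches direct enumeration: 11).

|A - A| = 11


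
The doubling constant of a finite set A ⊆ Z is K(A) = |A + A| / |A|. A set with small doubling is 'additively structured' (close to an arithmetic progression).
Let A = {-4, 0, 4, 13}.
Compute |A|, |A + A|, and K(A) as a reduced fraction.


|A| = 4.
Compute A + A by enumerating all 16 pairs.
A + A = {-8, -4, 0, 4, 8, 9, 13, 17, 26}, so |A + A| = 9.
K = |A + A| / |A| = 9/4 (already in lowest terms) ≈ 2.2500.
Reference: AP of size 4 gives K = 7/4 ≈ 1.7500; a fully generic set of size 4 gives K ≈ 2.5000.

|A| = 4, |A + A| = 9, K = 9/4.


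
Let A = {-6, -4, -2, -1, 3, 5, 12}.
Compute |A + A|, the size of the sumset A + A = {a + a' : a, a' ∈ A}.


A + A = {a + a' : a, a' ∈ A}; |A| = 7.
General bounds: 2|A| - 1 ≤ |A + A| ≤ |A|(|A|+1)/2, i.e. 13 ≤ |A + A| ≤ 28.
Lower bound 2|A|-1 is attained iff A is an arithmetic progression.
Enumerate sums a + a' for a ≤ a' (symmetric, so this suffices):
a = -6: -6+-6=-12, -6+-4=-10, -6+-2=-8, -6+-1=-7, -6+3=-3, -6+5=-1, -6+12=6
a = -4: -4+-4=-8, -4+-2=-6, -4+-1=-5, -4+3=-1, -4+5=1, -4+12=8
a = -2: -2+-2=-4, -2+-1=-3, -2+3=1, -2+5=3, -2+12=10
a = -1: -1+-1=-2, -1+3=2, -1+5=4, -1+12=11
a = 3: 3+3=6, 3+5=8, 3+12=15
a = 5: 5+5=10, 5+12=17
a = 12: 12+12=24
Distinct sums: {-12, -10, -8, -7, -6, -5, -4, -3, -2, -1, 1, 2, 3, 4, 6, 8, 10, 11, 15, 17, 24}
|A + A| = 21

|A + A| = 21


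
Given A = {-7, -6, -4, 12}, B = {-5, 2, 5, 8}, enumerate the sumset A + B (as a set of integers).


A + B = {a + b : a ∈ A, b ∈ B}.
Enumerate all |A|·|B| = 4·4 = 16 pairs (a, b) and collect distinct sums.
a = -7: -7+-5=-12, -7+2=-5, -7+5=-2, -7+8=1
a = -6: -6+-5=-11, -6+2=-4, -6+5=-1, -6+8=2
a = -4: -4+-5=-9, -4+2=-2, -4+5=1, -4+8=4
a = 12: 12+-5=7, 12+2=14, 12+5=17, 12+8=20
Collecting distinct sums: A + B = {-12, -11, -9, -5, -4, -2, -1, 1, 2, 4, 7, 14, 17, 20}
|A + B| = 14

A + B = {-12, -11, -9, -5, -4, -2, -1, 1, 2, 4, 7, 14, 17, 20}


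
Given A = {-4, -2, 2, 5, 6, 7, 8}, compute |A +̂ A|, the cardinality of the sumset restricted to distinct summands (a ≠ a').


Restricted sumset: A +̂ A = {a + a' : a ∈ A, a' ∈ A, a ≠ a'}.
Equivalently, take A + A and drop any sum 2a that is achievable ONLY as a + a for a ∈ A (i.e. sums representable only with equal summands).
Enumerate pairs (a, a') with a < a' (symmetric, so each unordered pair gives one sum; this covers all a ≠ a'):
  -4 + -2 = -6
  -4 + 2 = -2
  -4 + 5 = 1
  -4 + 6 = 2
  -4 + 7 = 3
  -4 + 8 = 4
  -2 + 2 = 0
  -2 + 5 = 3
  -2 + 6 = 4
  -2 + 7 = 5
  -2 + 8 = 6
  2 + 5 = 7
  2 + 6 = 8
  2 + 7 = 9
  2 + 8 = 10
  5 + 6 = 11
  5 + 7 = 12
  5 + 8 = 13
  6 + 7 = 13
  6 + 8 = 14
  7 + 8 = 15
Collected distinct sums: {-6, -2, 0, 1, 2, 3, 4, 5, 6, 7, 8, 9, 10, 11, 12, 13, 14, 15}
|A +̂ A| = 18
(Reference bound: |A +̂ A| ≥ 2|A| - 3 for |A| ≥ 2, with |A| = 7 giving ≥ 11.)

|A +̂ A| = 18


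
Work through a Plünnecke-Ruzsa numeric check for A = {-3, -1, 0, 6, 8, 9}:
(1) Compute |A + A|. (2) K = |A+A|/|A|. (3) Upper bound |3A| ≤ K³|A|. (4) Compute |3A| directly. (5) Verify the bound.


|A| = 6.
Step 1: Compute A + A by enumerating all 36 pairs.
A + A = {-6, -4, -3, -2, -1, 0, 3, 5, 6, 7, 8, 9, 12, 14, 15, 16, 17, 18}, so |A + A| = 18.
Step 2: Doubling constant K = |A + A|/|A| = 18/6 = 18/6 ≈ 3.0000.
Step 3: Plünnecke-Ruzsa gives |3A| ≤ K³·|A| = (3.0000)³ · 6 ≈ 162.0000.
Step 4: Compute 3A = A + A + A directly by enumerating all triples (a,b,c) ∈ A³; |3A| = 33.
Step 5: Check 33 ≤ 162.0000? Yes ✓.

K = 18/6, Plünnecke-Ruzsa bound K³|A| ≈ 162.0000, |3A| = 33, inequality holds.
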